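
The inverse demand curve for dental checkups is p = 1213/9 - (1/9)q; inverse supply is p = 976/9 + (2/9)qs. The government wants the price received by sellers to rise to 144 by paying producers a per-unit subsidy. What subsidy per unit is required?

At a seller price of 144, quantity supplied is -488 + 4.5·144 = 160.
Buyers absorb 160 only when they pay pb = 1213/9 − (1/9)·160 = 117.
s = ps − pb = 144 − 117 = 27.

Required subsidy s = 27 per unit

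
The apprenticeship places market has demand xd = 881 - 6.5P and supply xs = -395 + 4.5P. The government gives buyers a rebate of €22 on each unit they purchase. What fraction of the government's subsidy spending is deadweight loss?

DWL / government spending = 117/742

Pre-subsidy: 881 - 6.5P = -395 + 4.5P gives P* = 116, x* = 127.
With the rebate, buyers effectively pay Pb = Ps − 22, where Ps is the price sellers receive.
Demand in terms of Ps becomes xd = 881 − 6.5(Ps − 22) = 1024 - 6.5Ps. Setting this equal to supply: 1024 - 6.5Ps = -395 + 4.5Ps, so Ps = 129.
Buyers pay Pb = 129 − 22 = 107; x' = -395 + 4.5·129 = 185.5.
ΔCS = ½(127 + 185.5)(116 − 107) = 1406.25; ΔPS = ½(127 + 185.5)(129 − 116) = 2031.25.
Government spending = 22 × 185.5 = 4081.
DWL = ½ × 22 × (185.5 − 127) = 643.5; fraction = 643.5 / 4081 = 117/742.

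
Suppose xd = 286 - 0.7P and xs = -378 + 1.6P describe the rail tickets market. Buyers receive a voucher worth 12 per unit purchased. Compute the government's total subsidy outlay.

Government cost = 123864/115

Pre-subsidy: 286 - 0.7P = -378 + 1.6P gives P* = 6640/23, x* = 1930/23.
With the rebate, buyers effectively pay Pb = Ps − 12, where Ps is the price sellers receive.
Demand in terms of Ps becomes xd = 286 − 0.7(Ps − 12) = 294.4 - 0.7Ps. Setting this equal to supply: 294.4 - 0.7Ps = -378 + 1.6Ps, so Ps = 6724/23.
Buyers pay Pb = 6724/23 − 12 = 6448/23; x' = -378 + 1.6·(6724/23) = 10322/115.
Government outlay = subsidy × quantity = 12 × 10322/115 = 123864/115.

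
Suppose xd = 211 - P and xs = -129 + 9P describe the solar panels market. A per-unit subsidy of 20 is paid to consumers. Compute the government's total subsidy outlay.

Pre-subsidy: 211 - P = -129 + 9P gives P* = 34, x* = 177.
With the rebate, buyers effectively pay Pb = Ps − 20, where Ps is the price sellers receive.
Demand in terms of Ps becomes xd = 211 − 1(Ps − 20) = 231 - Ps. Setting this equal to supply: 231 - Ps = -129 + 9Ps, so Ps = 36.
Buyers pay Pb = 36 − 20 = 16; x' = -129 + 9·36 = 195.
Government outlay = subsidy × quantity = 20 × 195 = 3900.

Government cost = 3900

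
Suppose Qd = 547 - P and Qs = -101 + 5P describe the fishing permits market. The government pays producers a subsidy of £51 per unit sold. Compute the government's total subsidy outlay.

Pre-subsidy: 547 - P = -101 + 5P gives P* = 108, Q* = 439.
With the subsidy, sellers receive Ps = Pb + 51 for each unit, where Pb is the price buyers pay.
Supply in terms of Pb becomes Qs = -101 + 5(Pb + 51) = 154 + 5Pb. Setting this equal to demand: 547 - Pb = 154 + 5Pb, so Pb = 65.5.
Sellers receive Ps = 65.5 + 51 = 116.5; Q' = 547 − 1·65.5 = 481.5.
Government outlay = subsidy × quantity = 51 × 481.5 = 24556.5.

Government cost = £24556.5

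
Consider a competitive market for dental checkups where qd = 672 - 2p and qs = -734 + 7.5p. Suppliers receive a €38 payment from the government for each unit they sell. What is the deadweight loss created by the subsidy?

Deadweight loss = €1140

Pre-subsidy: 672 - 2p = -734 + 7.5p gives p* = 148, q* = 376.
With the subsidy, sellers receive ps = pb + 38 for each unit, where pb is the price buyers pay.
Supply in terms of pb becomes qs = -734 + 7.5(pb + 38) = -449 + 7.5pb. Setting this equal to demand: 672 - 2pb = -449 + 7.5pb, so pb = 118.
Sellers receive ps = 118 + 38 = 156; q' = 672 − 2·118 = 436.
The subsidy expands output by 436 − 376 = 60 past the efficient level; on those units the gap between marginal cost and willingness to pay runs from 0 up to 38.
DWL = ½ × 38 × 60 = 1140.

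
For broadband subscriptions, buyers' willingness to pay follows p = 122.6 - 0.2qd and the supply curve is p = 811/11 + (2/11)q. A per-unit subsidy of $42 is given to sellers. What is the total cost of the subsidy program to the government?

Government cost = $9996

Pre-subsidy: 122.6 - 0.2q = 811/11 + (2/11)q gives q* = 128 and p* = 97.
With the subsidy, sellers receive ps = pb + 42 for each unit, where pb is the price buyers pay.
On the curves, pb = 122.6 - 0.2q and ps = 811/11 + (2/11)q; the wedge ps − pb = 42 gives 811/11 + (2/11)q − (122.6 - 0.2q) = 42, so q' = 238.
Then pb = 122.6 − 0.2·238 = 75 and ps = 811/11 + (2/11)·238 = 117.
Government outlay = subsidy × quantity = 42 × 238 = 9996.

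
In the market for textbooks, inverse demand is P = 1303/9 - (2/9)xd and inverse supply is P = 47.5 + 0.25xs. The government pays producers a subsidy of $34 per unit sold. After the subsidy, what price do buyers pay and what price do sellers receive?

Pre-subsidy: 1303/9 - (2/9)x = 47.5 + 0.25x gives x* = 206 and P* = 99.
With the subsidy, sellers receive Ps = Pb + 34 for each unit, where Pb is the price buyers pay.
On the curves, Pb = 1303/9 - (2/9)x and Ps = 47.5 + 0.25x; the wedge Ps − Pb = 34 gives 47.5 + 0.25x − (1303/9 - (2/9)x) = 34, so x' = 278.
Then Pb = 1303/9 − (2/9)·278 = 83 and Ps = 47.5 + 0.25·278 = 117.

Buyers pay $83; sellers receive $117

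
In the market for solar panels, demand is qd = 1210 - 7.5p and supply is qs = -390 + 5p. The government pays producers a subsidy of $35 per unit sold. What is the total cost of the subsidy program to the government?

Pre-subsidy: 1210 - 7.5p = -390 + 5p gives p* = 128, q* = 250.
With the subsidy, sellers receive ps = pb + 35 for each unit, where pb is the price buyers pay.
Supply in terms of pb becomes qs = -390 + 5(pb + 35) = -215 + 5pb. Setting this equal to demand: 1210 - 7.5pb = -215 + 5pb, so pb = 114.
Sellers receive ps = 114 + 35 = 149; q' = 1210 − 7.5·114 = 355.
Government outlay = subsidy × quantity = 35 × 355 = 12425.

Government cost = $12425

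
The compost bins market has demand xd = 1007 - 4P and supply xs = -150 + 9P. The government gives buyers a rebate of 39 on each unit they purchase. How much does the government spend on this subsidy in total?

Pre-subsidy: 1007 - 4P = -150 + 9P gives P* = 89, x* = 651.
With the rebate, buyers effectively pay Pb = Ps − 39, where Ps is the price sellers receive.
Demand in terms of Ps becomes xd = 1007 − 4(Ps − 39) = 1163 - 4Ps. Setting this equal to supply: 1163 - 4Ps = -150 + 9Ps, so Ps = 101.
Buyers pay Pb = 101 − 39 = 62; x' = -150 + 9·101 = 759.
Government outlay = subsidy × quantity = 39 × 759 = 29601.

Government cost = 29601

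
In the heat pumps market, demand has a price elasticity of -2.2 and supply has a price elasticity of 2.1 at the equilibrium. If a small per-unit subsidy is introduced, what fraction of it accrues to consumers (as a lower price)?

For a small subsidy around the equilibrium, the benefit split depends on the relative slopes, which at a point are proportional to the elasticities.
Buyer share = εs/(εs + |εd|) = 2.1/(2.1 + 2.2) = 21/43; seller share = |εd|/(εs + |εd|) = 22/43.

Consumer share = 21/43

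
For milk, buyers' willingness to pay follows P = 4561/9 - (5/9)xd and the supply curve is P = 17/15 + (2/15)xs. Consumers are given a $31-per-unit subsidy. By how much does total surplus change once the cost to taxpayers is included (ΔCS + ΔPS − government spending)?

Pre-subsidy: 4561/9 - (5/9)x = 17/15 + (2/15)x gives x* = 734 and P* = 99.
With the rebate, buyers effectively pay Pb = Ps − 31, where Ps is the price sellers receive.
On the curves, Pb = 4561/9 - (5/9)x and Ps = 17/15 + (2/15)x; the wedge Ps − Pb = 31 gives 17/15 + (2/15)x − (4561/9 - (5/9)x) = 31, so x' = 779.
Then Pb = 4561/9 − (5/9)·779 = 74 and Ps = 17/15 + (2/15)·779 = 105.
ΔCS = ½(734 + 779)(99 − 74) = 18912.5; ΔPS = ½(734 + 779)(105 − 99) = 4539.
Government spending = 31 × 779 = 24149.
Net change = 18912.5 + 4539 − 24149 = -697.5. The loss equals the DWL triangle ½·31·45.

Net change in total surplus = -$697.5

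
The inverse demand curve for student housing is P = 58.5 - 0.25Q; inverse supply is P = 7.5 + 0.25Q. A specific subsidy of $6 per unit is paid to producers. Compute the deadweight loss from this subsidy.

Pre-subsidy: 58.5 - 0.25Q = 7.5 + 0.25Q gives Q* = 102 and P* = 33.
With the subsidy, sellers receive Ps = Pb + 6 for each unit, where Pb is the price buyers pay.
On the curves, Pb = 58.5 - 0.25Q and Ps = 7.5 + 0.25Q; the wedge Ps − Pb = 6 gives 7.5 + 0.25Q − (58.5 - 0.25Q) = 6, so Q' = 114.
Then Pb = 58.5 − 0.25·114 = 30 and Ps = 7.5 + 0.25·114 = 36.
The subsidy expands output by 114 − 102 = 12 past the efficient level; on those units the gap between marginal cost and willingness to pay runs from 0 up to 6.
DWL = ½ × 6 × 12 = 36.

Deadweight loss = $36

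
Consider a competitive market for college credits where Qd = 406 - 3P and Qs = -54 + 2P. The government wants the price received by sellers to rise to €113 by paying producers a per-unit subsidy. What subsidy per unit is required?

At a seller price of 113, quantity supplied is -54 + 2·113 = 172.
Buyers absorb 172 only when they pay Pb with 406 − 3·Pb = 172, i.e. Pb = 78.
s = Ps − Pb = 113 − 78 = 35.

Required subsidy s = €35 per unit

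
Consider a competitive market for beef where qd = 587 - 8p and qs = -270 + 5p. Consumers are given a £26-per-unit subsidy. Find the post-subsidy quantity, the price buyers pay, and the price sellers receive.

Pre-subsidy: 587 - 8p = -270 + 5p gives p* = 857/13, q* = 775/13.
With the rebate, buyers effectively pay pb = ps − 26, where ps is the price sellers receive.
Demand in terms of ps becomes qd = 587 − 8(ps − 26) = 795 - 8ps. Setting this equal to supply: 795 - 8ps = -270 + 5ps, so ps = 1065/13.
Buyers pay pb = 1065/13 − 26 = 727/13; q' = -270 + 5·(1065/13) = 1815/13.

q' = 1815/13; buyers pay 727/13; sellers receive 1065/13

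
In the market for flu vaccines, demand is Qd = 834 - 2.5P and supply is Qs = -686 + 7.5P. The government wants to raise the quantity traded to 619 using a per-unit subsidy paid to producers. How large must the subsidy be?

Required subsidy s = 88 per unit

At Q = 619, invert demand for the buyer price: Pb = (834 − 619)/2.5 = 86; invert supply for the seller price: Ps = (619 − (-686))/7.5 = 174.
The subsidy must fill the gap: s = Ps − Pb = 174 − 86 = 88.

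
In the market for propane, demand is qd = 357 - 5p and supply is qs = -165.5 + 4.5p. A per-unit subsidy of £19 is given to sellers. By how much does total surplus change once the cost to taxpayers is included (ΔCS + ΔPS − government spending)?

Pre-subsidy: 357 - 5p = -165.5 + 4.5p gives p* = 55, q* = 82.
With the subsidy, sellers receive ps = pb + 19 for each unit, where pb is the price buyers pay.
Supply in terms of pb becomes qs = -165.5 + 4.5(pb + 19) = -80 + 4.5pb. Setting this equal to demand: 357 - 5pb = -80 + 4.5pb, so pb = 46.
Sellers receive ps = 46 + 19 = 65; q' = 357 − 5·46 = 127.
ΔCS = ½(82 + 127)(55 − 46) = 940.5; ΔPS = ½(82 + 127)(65 − 55) = 1045.
Government spending = 19 × 127 = 2413.
Net change = 940.5 + 1045 − 2413 = -427.5. The loss equals the DWL triangle ½·19·45.

Net change in total surplus = -£427.5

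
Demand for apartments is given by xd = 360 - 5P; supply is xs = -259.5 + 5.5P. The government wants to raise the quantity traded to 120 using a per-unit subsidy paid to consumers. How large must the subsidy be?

Required subsidy s = 21 per unit

At x = 120, invert demand for the buyer price: Pb = (360 − 120)/5 = 48; invert supply for the seller price: Ps = (120 − (-259.5))/5.5 = 69.
The subsidy must fill the gap: s = Ps − Pb = 69 − 48 = 21.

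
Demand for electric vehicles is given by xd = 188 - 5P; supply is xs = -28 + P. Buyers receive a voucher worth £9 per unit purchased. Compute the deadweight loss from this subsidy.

Deadweight loss = £33.75

Pre-subsidy: 188 - 5P = -28 + P gives P* = 36, x* = 8.
With the rebate, buyers effectively pay Pb = Ps − 9, where Ps is the price sellers receive.
Demand in terms of Ps becomes xd = 188 − 5(Ps − 9) = 233 - 5Ps. Setting this equal to supply: 233 - 5Ps = -28 + Ps, so Ps = 43.5.
Buyers pay Pb = 43.5 − 9 = 34.5; x' = -28 + 1·43.5 = 15.5.
The subsidy expands output by 15.5 − 8 = 7.5 past the efficient level; on those units the gap between marginal cost and willingness to pay runs from 0 up to 9.
DWL = ½ × 9 × 7.5 = 33.75.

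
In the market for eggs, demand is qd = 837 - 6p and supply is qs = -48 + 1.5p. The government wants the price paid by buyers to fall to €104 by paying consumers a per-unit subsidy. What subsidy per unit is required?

Required subsidy s = €70 per unit

At a buyer price of 104, quantity demanded is 837 − 6·104 = 213.
Sellers supply 213 only when they receive ps with -48 + 1.5·ps = 213, i.e. ps = 174.
s = ps − pb = 174 − 104 = 70.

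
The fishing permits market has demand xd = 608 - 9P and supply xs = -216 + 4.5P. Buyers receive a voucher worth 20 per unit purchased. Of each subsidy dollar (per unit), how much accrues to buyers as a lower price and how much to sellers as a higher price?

Pre-subsidy: 608 - 9P = -216 + 4.5P gives P* = 1648/27, x* = 176/3.
With the rebate, buyers effectively pay Pb = Ps − 20, where Ps is the price sellers receive.
Demand in terms of Ps becomes xd = 608 − 9(Ps − 20) = 788 - 9Ps. Setting this equal to supply: 788 - 9Ps = -216 + 4.5Ps, so Ps = 2008/27.
Buyers pay Pb = 2008/27 − 20 = 1468/27; x' = -216 + 4.5·(2008/27) = 356/3.
Buyers' price falls by P* − Pb = 1648/27 − 1468/27 = 20/3; sellers' price rises by Ps − P* = 2008/27 − 1648/27 = 40/3.

Buyers gain 20/3 per unit; sellers gain 40/3 per unit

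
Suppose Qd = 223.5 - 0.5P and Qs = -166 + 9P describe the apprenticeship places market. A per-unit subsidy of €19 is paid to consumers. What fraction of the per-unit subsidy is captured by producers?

Producer share = 1/19

Pre-subsidy: 223.5 - 0.5P = -166 + 9P gives P* = 41, Q* = 203.
With the rebate, buyers effectively pay Pb = Ps − 19, where Ps is the price sellers receive.
Demand in terms of Ps becomes Qd = 223.5 − 0.5(Ps − 19) = 233 - 0.5Ps. Setting this equal to supply: 233 - 0.5Ps = -166 + 9Ps, so Ps = 42.
Buyers pay Pb = 42 − 19 = 23; Q' = -166 + 9·42 = 212.
Buyers' price falls by P* − Pb = 41 − 23 = 18; sellers' price rises by Ps − P* = 42 − 41 = 1.
So producers capture 1/19 = 1/19 of each unit of subsidy.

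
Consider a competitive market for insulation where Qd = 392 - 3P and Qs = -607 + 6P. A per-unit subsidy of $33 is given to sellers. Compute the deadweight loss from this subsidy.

Deadweight loss = $1089

Pre-subsidy: 392 - 3P = -607 + 6P gives P* = 111, Q* = 59.
With the subsidy, sellers receive Ps = Pb + 33 for each unit, where Pb is the price buyers pay.
Supply in terms of Pb becomes Qs = -607 + 6(Pb + 33) = -409 + 6Pb. Setting this equal to demand: 392 - 3Pb = -409 + 6Pb, so Pb = 89.
Sellers receive Ps = 89 + 33 = 122; Q' = 392 − 3·89 = 125.
The subsidy expands output by 125 − 59 = 66 past the efficient level; on those units the gap between marginal cost and willingness to pay runs from 0 up to 33.
DWL = ½ × 33 × 66 = 1089.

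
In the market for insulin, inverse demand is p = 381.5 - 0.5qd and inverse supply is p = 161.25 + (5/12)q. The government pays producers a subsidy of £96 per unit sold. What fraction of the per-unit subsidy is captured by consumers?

Consumer share = 6/11

Pre-subsidy: 381.5 - 0.5q = 161.25 + (5/12)q gives q* = 2643/11 and p* = 2875/11.
With the subsidy, sellers receive ps = pb + 96 for each unit, where pb is the price buyers pay.
On the curves, pb = 381.5 - 0.5q and ps = 161.25 + (5/12)q; the wedge ps − pb = 96 gives 161.25 + (5/12)q − (381.5 - 0.5q) = 96, so q' = 345.
Then pb = 381.5 − 0.5·345 = 209 and ps = 161.25 + (5/12)·345 = 305.
Buyers' price falls by p* − pb = 2875/11 − 209 = 576/11; sellers' price rises by ps − p* = 305 − 2875/11 = 480/11.
So consumers capture (576/11)/96 = 6/11 of each unit of subsidy.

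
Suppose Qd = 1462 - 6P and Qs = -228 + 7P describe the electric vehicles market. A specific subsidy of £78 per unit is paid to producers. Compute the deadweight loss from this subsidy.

Deadweight loss = £9828

Pre-subsidy: 1462 - 6P = -228 + 7P gives P* = 130, Q* = 682.
With the subsidy, sellers receive Ps = Pb + 78 for each unit, where Pb is the price buyers pay.
Supply in terms of Pb becomes Qs = -228 + 7(Pb + 78) = 318 + 7Pb. Setting this equal to demand: 1462 - 6Pb = 318 + 7Pb, so Pb = 88.
Sellers receive Ps = 88 + 78 = 166; Q' = 1462 − 6·88 = 934.
The subsidy expands output by 934 − 682 = 252 past the efficient level; on those units the gap between marginal cost and willingness to pay runs from 0 up to 78.
DWL = ½ × 78 × 252 = 9828.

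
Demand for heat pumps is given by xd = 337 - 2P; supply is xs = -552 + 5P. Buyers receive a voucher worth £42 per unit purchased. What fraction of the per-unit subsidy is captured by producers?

Producer share = 2/7

Pre-subsidy: 337 - 2P = -552 + 5P gives P* = 127, x* = 83.
With the rebate, buyers effectively pay Pb = Ps − 42, where Ps is the price sellers receive.
Demand in terms of Ps becomes xd = 337 − 2(Ps − 42) = 421 - 2Ps. Setting this equal to supply: 421 - 2Ps = -552 + 5Ps, so Ps = 139.
Buyers pay Pb = 139 − 42 = 97; x' = -552 + 5·139 = 143.
Buyers' price falls by P* − Pb = 127 − 97 = 30; sellers' price rises by Ps − P* = 139 − 127 = 12.
So producers capture 12/42 = 2/7 of each unit of subsidy.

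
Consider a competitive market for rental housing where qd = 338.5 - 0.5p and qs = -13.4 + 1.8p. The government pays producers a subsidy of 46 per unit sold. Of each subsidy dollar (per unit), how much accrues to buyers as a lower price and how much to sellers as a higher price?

Pre-subsidy: 338.5 - 0.5p = -13.4 + 1.8p gives p* = 153, q* = 262.
With the subsidy, sellers receive ps = pb + 46 for each unit, where pb is the price buyers pay.
Supply in terms of pb becomes qs = -13.4 + 1.8(pb + 46) = 69.4 + 1.8pb. Setting this equal to demand: 338.5 - 0.5pb = 69.4 + 1.8pb, so pb = 117.
Sellers receive ps = 117 + 46 = 163; q' = 338.5 − 0.5·117 = 280.
Buyers' price falls by p* − pb = 153 − 117 = 36; sellers' price rises by ps − p* = 163 − 153 = 10.

Buyers gain 36 per unit; sellers gain 10 per unit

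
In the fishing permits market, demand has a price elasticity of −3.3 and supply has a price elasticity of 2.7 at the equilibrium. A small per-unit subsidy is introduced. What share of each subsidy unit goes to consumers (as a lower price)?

Consumer share = 0.45

For a small subsidy around the equilibrium, the benefit split depends on the relative slopes, which at a point are proportional to the elasticities.
Buyer share = εs/(εs + |εd|) = 2.7/(2.7 + 3.3) = 0.45; seller share = |εd|/(εs + |εd|) = 0.55.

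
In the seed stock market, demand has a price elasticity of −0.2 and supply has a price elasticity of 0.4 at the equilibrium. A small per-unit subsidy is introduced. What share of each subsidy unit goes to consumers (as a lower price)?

Consumer share = 2/3

For a small subsidy around the equilibrium, the benefit split depends on the relative slopes, which at a point are proportional to the elasticities.
Buyer share = εs/(εs + |εd|) = 0.4/(0.4 + 0.2) = 2/3; seller share = |εd|/(εs + |εd|) = 1/3.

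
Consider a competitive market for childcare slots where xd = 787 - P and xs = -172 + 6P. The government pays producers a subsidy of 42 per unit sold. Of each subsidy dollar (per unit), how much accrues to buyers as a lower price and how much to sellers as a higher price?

Pre-subsidy: 787 - P = -172 + 6P gives P* = 137, x* = 650.
With the subsidy, sellers receive Ps = Pb + 42 for each unit, where Pb is the price buyers pay.
Supply in terms of Pb becomes xs = -172 + 6(Pb + 42) = 80 + 6Pb. Setting this equal to demand: 787 - Pb = 80 + 6Pb, so Pb = 101.
Sellers receive Ps = 101 + 42 = 143; x' = 787 − 1·101 = 686.
Buyers' price falls by P* − Pb = 137 − 101 = 36; sellers' price rises by Ps − P* = 143 − 137 = 6.

Buyers gain 36 per unit; sellers gain 6 per unit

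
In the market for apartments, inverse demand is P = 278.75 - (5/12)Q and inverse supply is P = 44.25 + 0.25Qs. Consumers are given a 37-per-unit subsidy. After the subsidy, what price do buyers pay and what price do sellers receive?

Pre-subsidy: 278.75 - (5/12)Q = 44.25 + 0.25Q gives Q* = 351.75 and P* = 132.1875.
With the rebate, buyers effectively pay Pb = Ps − 37, where Ps is the price sellers receive.
On the curves, Pb = 278.75 - (5/12)Q and Ps = 44.25 + 0.25Q; the wedge Ps − Pb = 37 gives 44.25 + 0.25Q − (278.75 - (5/12)Q) = 37, so Q' = 407.25.
Then Pb = 278.75 − (5/12)·407.25 = 109.0625 and Ps = 44.25 + 0.25·407.25 = 146.0625.

Buyers pay 109.0625; sellers receive 146.0625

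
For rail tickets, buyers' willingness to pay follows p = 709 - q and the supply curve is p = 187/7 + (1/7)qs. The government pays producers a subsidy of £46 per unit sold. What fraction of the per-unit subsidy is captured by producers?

Pre-subsidy: 709 - q = 187/7 + (1/7)q gives q* = 597 and p* = 112.
With the subsidy, sellers receive ps = pb + 46 for each unit, where pb is the price buyers pay.
On the curves, pb = 709 - q and ps = 187/7 + (1/7)q; the wedge ps − pb = 46 gives 187/7 + (1/7)q − (709 - q) = 46, so q' = 637.25.
Then pb = 709 − 1·637.25 = 71.75 and ps = 187/7 + (1/7)·637.25 = 117.75.
Buyers' price falls by p* − pb = 112 − 71.75 = 40.25; sellers' price rises by ps − p* = 117.75 − 112 = 5.75.
So producers capture 5.75/46 = 0.125 of each unit of subsidy.

Producer share = 0.125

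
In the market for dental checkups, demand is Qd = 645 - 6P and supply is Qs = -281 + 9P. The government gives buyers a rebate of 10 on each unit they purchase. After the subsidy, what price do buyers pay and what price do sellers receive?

Buyers pay 836/15; sellers receive 986/15

Pre-subsidy: 645 - 6P = -281 + 9P gives P* = 926/15, Q* = 274.6.
With the rebate, buyers effectively pay Pb = Ps − 10, where Ps is the price sellers receive.
Demand in terms of Ps becomes Qd = 645 − 6(Ps − 10) = 705 - 6Ps. Setting this equal to supply: 705 - 6Ps = -281 + 9Ps, so Ps = 986/15.
Buyers pay Pb = 986/15 − 10 = 836/15; Q' = -281 + 9·(986/15) = 310.6.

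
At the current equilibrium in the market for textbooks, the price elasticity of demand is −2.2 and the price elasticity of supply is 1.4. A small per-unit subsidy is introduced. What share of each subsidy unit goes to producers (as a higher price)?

For a small subsidy around the equilibrium, the benefit split depends on the relative slopes, which at a point are proportional to the elasticities.
Buyer share = εs/(εs + |εd|) = 1.4/(1.4 + 2.2) = 7/18; seller share = |εd|/(εs + |εd|) = 11/18.
So producers capture 11/18 of the subsidy.

Producer share = 11/18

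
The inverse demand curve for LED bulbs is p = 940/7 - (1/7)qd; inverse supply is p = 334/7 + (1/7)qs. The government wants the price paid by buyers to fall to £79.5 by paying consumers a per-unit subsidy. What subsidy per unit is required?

Required subsidy s = £23 per unit

At a buyer price of 79.5, quantity demanded is 940 − 7·79.5 = 383.5.
Sellers supply 383.5 only when they receive ps = 334/7 + (1/7)·383.5 = 102.5.
s = ps − pb = 102.5 − 79.5 = 23.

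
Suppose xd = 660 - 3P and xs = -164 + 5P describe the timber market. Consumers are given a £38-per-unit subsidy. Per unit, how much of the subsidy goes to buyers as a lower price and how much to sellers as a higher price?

Pre-subsidy: 660 - 3P = -164 + 5P gives P* = 103, x* = 351.
With the rebate, buyers effectively pay Pb = Ps − 38, where Ps is the price sellers receive.
Demand in terms of Ps becomes xd = 660 − 3(Ps − 38) = 774 - 3Ps. Setting this equal to supply: 774 - 3Ps = -164 + 5Ps, so Ps = 117.25.
Buyers pay Pb = 117.25 − 38 = 79.25; x' = -164 + 5·117.25 = 422.25.
Buyers' price falls by P* − Pb = 103 − 79.25 = 23.75; sellers' price rises by Ps − P* = 117.25 − 103 = 14.25.

Buyers gain £23.75 per unit; sellers gain £14.25 per unit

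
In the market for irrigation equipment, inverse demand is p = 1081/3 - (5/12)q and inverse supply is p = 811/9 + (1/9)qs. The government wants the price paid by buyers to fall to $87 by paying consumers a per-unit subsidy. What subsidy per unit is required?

Required subsidy s = $76 per unit

At a buyer price of 87, quantity demanded is 864.8 − 2.4·87 = 656.
Sellers supply 656 only when they receive ps = 811/9 + (1/9)·656 = 163.
s = ps − pb = 163 − 87 = 76.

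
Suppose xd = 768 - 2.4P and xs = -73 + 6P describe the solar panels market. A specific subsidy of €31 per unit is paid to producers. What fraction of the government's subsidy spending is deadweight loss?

Pre-subsidy: 768 - 2.4P = -73 + 6P gives P* = 4205/42, x* = 3694/7.
With the subsidy, sellers receive Ps = Pb + 31 for each unit, where Pb is the price buyers pay.
Supply in terms of Pb becomes xs = -73 + 6(Pb + 31) = 113 + 6Pb. Setting this equal to demand: 768 - 2.4Pb = 113 + 6Pb, so Pb = 3275/42.
Sellers receive Ps = 3275/42 + 31 = 4577/42; x' = 768 − 2.4·(3275/42) = 4066/7.
ΔCS = ½(3694/7 + 4066/7)(4205/42 − 3275/42) = 601400/49; ΔPS = ½(3694/7 + 4066/7)(4577/42 − 4205/42) = 240560/49.
Government spending = 31 × 4066/7 = 126046/7.
DWL = ½ × 31 × (4066/7 − 3694/7) = 5766/7; fraction = (5766/7) / (126046/7) = 93/2033.

DWL / government spending = 93/2033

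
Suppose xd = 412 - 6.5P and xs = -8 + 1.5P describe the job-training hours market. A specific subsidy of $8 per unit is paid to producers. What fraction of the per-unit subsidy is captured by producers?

Producer share = 0.8125

Pre-subsidy: 412 - 6.5P = -8 + 1.5P gives P* = 52.5, x* = 70.75.
With the subsidy, sellers receive Ps = Pb + 8 for each unit, where Pb is the price buyers pay.
Supply in terms of Pb becomes xs = -8 + 1.5(Pb + 8) = 4 + 1.5Pb. Setting this equal to demand: 412 - 6.5Pb = 4 + 1.5Pb, so Pb = 51.
Sellers receive Ps = 51 + 8 = 59; x' = 412 − 6.5·51 = 80.5.
Buyers' price falls by P* − Pb = 52.5 − 51 = 1.5; sellers' price rises by Ps − P* = 59 − 52.5 = 6.5.
So producers capture 6.5/8 = 0.8125 of each unit of subsidy.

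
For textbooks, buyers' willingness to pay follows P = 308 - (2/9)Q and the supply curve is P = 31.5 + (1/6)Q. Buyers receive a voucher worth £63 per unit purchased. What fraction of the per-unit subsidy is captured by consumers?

Consumer share = 4/7

Pre-subsidy: 308 - (2/9)Q = 31.5 + (1/6)Q gives Q* = 711 and P* = 150.
With the rebate, buyers effectively pay Pb = Ps − 63, where Ps is the price sellers receive.
On the curves, Pb = 308 - (2/9)Q and Ps = 31.5 + (1/6)Q; the wedge Ps − Pb = 63 gives 31.5 + (1/6)Q − (308 - (2/9)Q) = 63, so Q' = 873.
Then Pb = 308 − (2/9)·873 = 114 and Ps = 31.5 + (1/6)·873 = 177.
Buyers' price falls by P* − Pb = 150 − 114 = 36; sellers' price rises by Ps − P* = 177 − 150 = 27.
So consumers capture 36/63 = 4/7 of each unit of subsidy.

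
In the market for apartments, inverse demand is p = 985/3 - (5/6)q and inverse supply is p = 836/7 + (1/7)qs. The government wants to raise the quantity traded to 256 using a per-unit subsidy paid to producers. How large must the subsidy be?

Required subsidy s = 41 per unit

At q = 256, from the demand curve buyers pay pb = 985/3 − (5/6)·256 = 115; from the supply curve sellers need ps = 836/7 + (1/7)·256 = 156.
The subsidy must fill the gap: s = ps − pb = 156 − 115 = 41.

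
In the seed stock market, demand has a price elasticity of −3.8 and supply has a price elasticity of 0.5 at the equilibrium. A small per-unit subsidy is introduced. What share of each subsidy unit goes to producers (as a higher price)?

For a small subsidy around the equilibrium, the benefit split depends on the relative slopes, which at a point are proportional to the elasticities.
Buyer share = εs/(εs + |εd|) = 0.5/(0.5 + 3.8) = 5/43; seller share = |εd|/(εs + |εd|) = 38/43.
So producers capture 38/43 of the subsidy.

Producer share = 38/43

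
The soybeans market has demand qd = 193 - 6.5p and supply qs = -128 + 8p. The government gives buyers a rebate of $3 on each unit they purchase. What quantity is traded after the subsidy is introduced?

Pre-subsidy: 193 - 6.5p = -128 + 8p gives p* = 642/29, q* = 1424/29.
With the rebate, buyers effectively pay pb = ps − 3, where ps is the price sellers receive.
Demand in terms of ps becomes qd = 193 − 6.5(ps − 3) = 212.5 - 6.5ps. Setting this equal to supply: 212.5 - 6.5ps = -128 + 8ps, so ps = 681/29.
Buyers pay pb = 681/29 − 3 = 594/29; q' = -128 + 8·(681/29) = 1736/29.

q' = 1736/29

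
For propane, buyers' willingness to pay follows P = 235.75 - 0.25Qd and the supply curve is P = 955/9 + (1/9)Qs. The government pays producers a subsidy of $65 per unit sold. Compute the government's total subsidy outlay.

Pre-subsidy: 235.75 - 0.25Q = 955/9 + (1/9)Q gives Q* = 359 and P* = 146.
With the subsidy, sellers receive Ps = Pb + 65 for each unit, where Pb is the price buyers pay.
On the curves, Pb = 235.75 - 0.25Q and Ps = 955/9 + (1/9)Q; the wedge Ps − Pb = 65 gives 955/9 + (1/9)Q − (235.75 - 0.25Q) = 65, so Q' = 539.
Then Pb = 235.75 − 0.25·539 = 101 and Ps = 955/9 + (1/9)·539 = 166.
Government outlay = subsidy × quantity = 65 × 539 = 35035.

Government cost = $35035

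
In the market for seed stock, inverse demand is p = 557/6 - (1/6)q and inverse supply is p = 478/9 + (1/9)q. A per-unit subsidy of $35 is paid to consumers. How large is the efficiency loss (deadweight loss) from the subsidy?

Deadweight loss = $2205

Pre-subsidy: 557/6 - (1/6)q = 478/9 + (1/9)q gives q* = 143 and p* = 69.
With the rebate, buyers effectively pay pb = ps − 35, where ps is the price sellers receive.
On the curves, pb = 557/6 - (1/6)q and ps = 478/9 + (1/9)q; the wedge ps − pb = 35 gives 478/9 + (1/9)q − (557/6 - (1/6)q) = 35, so q' = 269.
Then pb = 557/6 − (1/6)·269 = 48 and ps = 478/9 + (1/9)·269 = 83.
The subsidy expands output by 269 − 143 = 126 past the efficient level; on those units the gap between marginal cost and willingness to pay runs from 0 up to 35.
DWL = ½ × 35 × 126 = 2205.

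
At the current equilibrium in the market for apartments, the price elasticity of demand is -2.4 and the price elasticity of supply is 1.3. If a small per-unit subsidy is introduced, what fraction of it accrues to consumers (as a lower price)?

Consumer share = 13/37

For a small subsidy around the equilibrium, the benefit split depends on the relative slopes, which at a point are proportional to the elasticities.
Buyer share = εs/(εs + |εd|) = 1.3/(1.3 + 2.4) = 13/37; seller share = |εd|/(εs + |εd|) = 24/37.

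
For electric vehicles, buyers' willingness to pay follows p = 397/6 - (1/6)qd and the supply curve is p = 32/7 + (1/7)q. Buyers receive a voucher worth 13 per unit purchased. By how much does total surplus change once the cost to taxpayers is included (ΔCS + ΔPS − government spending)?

Pre-subsidy: 397/6 - (1/6)q = 32/7 + (1/7)q gives q* = 199 and p* = 33.
With the rebate, buyers effectively pay pb = ps − 13, where ps is the price sellers receive.
On the curves, pb = 397/6 - (1/6)q and ps = 32/7 + (1/7)q; the wedge ps − pb = 13 gives 32/7 + (1/7)q − (397/6 - (1/6)q) = 13, so q' = 241.
Then pb = 397/6 − (1/6)·241 = 26 and ps = 32/7 + (1/7)·241 = 39.
ΔCS = ½(199 + 241)(33 − 26) = 1540; ΔPS = ½(199 + 241)(39 − 33) = 1320.
Government spending = 13 × 241 = 3133.
Net change = 1540 + 1320 − 3133 = -273. The loss equals the DWL triangle ½·13·42.

Net change in total surplus = -273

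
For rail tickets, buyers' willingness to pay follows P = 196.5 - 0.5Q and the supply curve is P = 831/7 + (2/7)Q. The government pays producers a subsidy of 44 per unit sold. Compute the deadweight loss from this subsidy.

Deadweight loss = 1232

Pre-subsidy: 196.5 - 0.5Q = 831/7 + (2/7)Q gives Q* = 99 and P* = 147.
With the subsidy, sellers receive Ps = Pb + 44 for each unit, where Pb is the price buyers pay.
On the curves, Pb = 196.5 - 0.5Q and Ps = 831/7 + (2/7)Q; the wedge Ps − Pb = 44 gives 831/7 + (2/7)Q − (196.5 - 0.5Q) = 44, so Q' = 155.
Then Pb = 196.5 − 0.5·155 = 119 and Ps = 831/7 + (2/7)·155 = 163.
The subsidy expands output by 155 − 99 = 56 past the efficient level; on those units the gap between marginal cost and willingness to pay runs from 0 up to 44.
DWL = ½ × 44 × 56 = 1232.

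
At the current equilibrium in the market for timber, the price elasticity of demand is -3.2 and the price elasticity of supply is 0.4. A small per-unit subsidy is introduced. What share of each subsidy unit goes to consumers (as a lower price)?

For a small subsidy around the equilibrium, the benefit split depends on the relative slopes, which at a point are proportional to the elasticities.
Buyer share = εs/(εs + |εd|) = 0.4/(0.4 + 3.2) = 1/9; seller share = |εd|/(εs + |εd|) = 8/9.

Consumer share = 1/9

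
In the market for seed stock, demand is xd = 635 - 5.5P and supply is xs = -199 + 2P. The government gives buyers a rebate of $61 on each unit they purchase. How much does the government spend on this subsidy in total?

Pre-subsidy: 635 - 5.5P = -199 + 2P gives P* = 111.2, x* = 23.4.
With the rebate, buyers effectively pay Pb = Ps − 61, where Ps is the price sellers receive.
Demand in terms of Ps becomes xd = 635 − 5.5(Ps − 61) = 970.5 - 5.5Ps. Setting this equal to supply: 970.5 - 5.5Ps = -199 + 2Ps, so Ps = 2339/15.
Buyers pay Pb = 2339/15 − 61 = 1424/15; x' = -199 + 2·(2339/15) = 1693/15.
Government outlay = subsidy × quantity = 61 × 1693/15 = 103273/15.

Government cost = 103273/15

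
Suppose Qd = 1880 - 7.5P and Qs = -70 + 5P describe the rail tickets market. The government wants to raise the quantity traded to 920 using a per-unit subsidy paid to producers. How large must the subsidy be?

Required subsidy s = 70 per unit

At Q = 920, invert demand for the buyer price: Pb = (1880 − 920)/7.5 = 128; invert supply for the seller price: Ps = (920 − (-70))/5 = 198.
The subsidy must fill the gap: s = Ps − Pb = 198 − 128 = 70.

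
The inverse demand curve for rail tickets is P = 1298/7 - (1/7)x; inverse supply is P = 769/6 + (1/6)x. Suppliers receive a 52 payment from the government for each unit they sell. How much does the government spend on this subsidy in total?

Government cost = 18356

Pre-subsidy: 1298/7 - (1/7)x = 769/6 + (1/6)x gives x* = 185 and P* = 159.
With the subsidy, sellers receive Ps = Pb + 52 for each unit, where Pb is the price buyers pay.
On the curves, Pb = 1298/7 - (1/7)x and Ps = 769/6 + (1/6)x; the wedge Ps − Pb = 52 gives 769/6 + (1/6)x − (1298/7 - (1/7)x) = 52, so x' = 353.
Then Pb = 1298/7 − (1/7)·353 = 135 and Ps = 769/6 + (1/6)·353 = 187.
Government outlay = subsidy × quantity = 52 × 353 = 18356.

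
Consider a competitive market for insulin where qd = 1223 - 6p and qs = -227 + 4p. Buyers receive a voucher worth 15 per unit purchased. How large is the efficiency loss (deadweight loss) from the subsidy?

Pre-subsidy: 1223 - 6p = -227 + 4p gives p* = 145, q* = 353.
With the rebate, buyers effectively pay pb = ps − 15, where ps is the price sellers receive.
Demand in terms of ps becomes qd = 1223 − 6(ps − 15) = 1313 - 6ps. Setting this equal to supply: 1313 - 6ps = -227 + 4ps, so ps = 154.
Buyers pay pb = 154 − 15 = 139; q' = -227 + 4·154 = 389.
The subsidy expands output by 389 − 353 = 36 past the efficient level; on those units the gap between marginal cost and willingness to pay runs from 0 up to 15.
DWL = ½ × 15 × 36 = 270.

Deadweight loss = 270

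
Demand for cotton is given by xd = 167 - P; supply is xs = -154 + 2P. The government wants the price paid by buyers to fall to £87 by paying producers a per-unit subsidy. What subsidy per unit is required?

Required subsidy s = £30 per unit

At a buyer price of 87, quantity demanded is 167 − 1·87 = 80.
Sellers supply 80 only when they receive Ps with -154 + 2·Ps = 80, i.e. Ps = 117.
s = Ps − Pb = 117 − 87 = 30.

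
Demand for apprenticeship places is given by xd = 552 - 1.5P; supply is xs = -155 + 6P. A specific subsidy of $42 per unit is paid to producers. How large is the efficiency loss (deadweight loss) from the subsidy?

Deadweight loss = $1058.4

Pre-subsidy: 552 - 1.5P = -155 + 6P gives P* = 1414/15, x* = 410.6.
With the subsidy, sellers receive Ps = Pb + 42 for each unit, where Pb is the price buyers pay.
Supply in terms of Pb becomes xs = -155 + 6(Pb + 42) = 97 + 6Pb. Setting this equal to demand: 552 - 1.5Pb = 97 + 6Pb, so Pb = 182/3.
Sellers receive Ps = 182/3 + 42 = 308/3; x' = 552 − 1.5·(182/3) = 461.
The subsidy expands output by 461 − 410.6 = 50.4 past the efficient level; on those units the gap between marginal cost and willingness to pay runs from 0 up to 42.
DWL = ½ × 42 × 50.4 = 1058.4.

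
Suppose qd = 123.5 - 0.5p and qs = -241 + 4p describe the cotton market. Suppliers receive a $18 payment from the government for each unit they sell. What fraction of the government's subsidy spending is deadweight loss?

DWL / government spending = 4/91

Pre-subsidy: 123.5 - 0.5p = -241 + 4p gives p* = 81, q* = 83.
With the subsidy, sellers receive ps = pb + 18 for each unit, where pb is the price buyers pay.
Supply in terms of pb becomes qs = -241 + 4(pb + 18) = -169 + 4pb. Setting this equal to demand: 123.5 - 0.5pb = -169 + 4pb, so pb = 65.
Sellers receive ps = 65 + 18 = 83; q' = 123.5 − 0.5·65 = 91.
ΔCS = ½(83 + 91)(81 − 65) = 1392; ΔPS = ½(83 + 91)(83 − 81) = 174.
Government spending = 18 × 91 = 1638.
DWL = ½ × 18 × (91 − 83) = 72; fraction = 72 / 1638 = 4/91.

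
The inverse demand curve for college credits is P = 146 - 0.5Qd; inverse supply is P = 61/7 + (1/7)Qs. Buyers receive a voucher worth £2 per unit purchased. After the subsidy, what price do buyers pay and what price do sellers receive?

Pre-subsidy: 146 - 0.5Q = 61/7 + (1/7)Q gives Q* = 1922/9 and P* = 353/9.
With the rebate, buyers effectively pay Pb = Ps − 2, where Ps is the price sellers receive.
On the curves, Pb = 146 - 0.5Q and Ps = 61/7 + (1/7)Q; the wedge Ps − Pb = 2 gives 61/7 + (1/7)Q − (146 - 0.5Q) = 2, so Q' = 650/3.
Then Pb = 146 − 0.5·(650/3) = 113/3 and Ps = 61/7 + (1/7)·(650/3) = 119/3.

Buyers pay 113/3; sellers receive 119/3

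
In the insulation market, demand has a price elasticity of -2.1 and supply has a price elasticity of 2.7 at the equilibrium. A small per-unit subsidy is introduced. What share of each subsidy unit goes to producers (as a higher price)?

Producer share = 0.4375

For a small subsidy around the equilibrium, the benefit split depends on the relative slopes, which at a point are proportional to the elasticities.
Buyer share = εs/(εs + |εd|) = 2.7/(2.7 + 2.1) = 0.5625; seller share = |εd|/(εs + |εd|) = 0.4375.
So producers capture 0.4375 of the subsidy.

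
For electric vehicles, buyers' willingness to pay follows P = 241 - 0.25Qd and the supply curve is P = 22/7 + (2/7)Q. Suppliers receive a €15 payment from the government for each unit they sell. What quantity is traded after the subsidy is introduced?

Q' = 472

Pre-subsidy: 241 - 0.25Q = 22/7 + (2/7)Q gives Q* = 444 and P* = 130.
With the subsidy, sellers receive Ps = Pb + 15 for each unit, where Pb is the price buyers pay.
On the curves, Pb = 241 - 0.25Q and Ps = 22/7 + (2/7)Q; the wedge Ps − Pb = 15 gives 22/7 + (2/7)Q − (241 - 0.25Q) = 15, so Q' = 472.
Then Pb = 241 − 0.25·472 = 123 and Ps = 22/7 + (2/7)·472 = 138.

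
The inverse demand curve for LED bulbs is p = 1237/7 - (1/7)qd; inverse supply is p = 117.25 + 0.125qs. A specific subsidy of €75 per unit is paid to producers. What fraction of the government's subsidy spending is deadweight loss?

DWL / government spending = 70/251

Pre-subsidy: 1237/7 - (1/7)q = 117.25 + 0.125q gives q* = 222 and p* = 145.
With the subsidy, sellers receive ps = pb + 75 for each unit, where pb is the price buyers pay.
On the curves, pb = 1237/7 - (1/7)q and ps = 117.25 + 0.125q; the wedge ps − pb = 75 gives 117.25 + 0.125q − (1237/7 - (1/7)q) = 75, so q' = 502.
Then pb = 1237/7 − (1/7)·502 = 105 and ps = 117.25 + 0.125·502 = 180.
ΔCS = ½(222 + 502)(145 − 105) = 14480; ΔPS = ½(222 + 502)(180 − 145) = 12670.
Government spending = 75 × 502 = 37650.
DWL = ½ × 75 × (502 − 222) = 10500; fraction = 10500 / 37650 = 70/251.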